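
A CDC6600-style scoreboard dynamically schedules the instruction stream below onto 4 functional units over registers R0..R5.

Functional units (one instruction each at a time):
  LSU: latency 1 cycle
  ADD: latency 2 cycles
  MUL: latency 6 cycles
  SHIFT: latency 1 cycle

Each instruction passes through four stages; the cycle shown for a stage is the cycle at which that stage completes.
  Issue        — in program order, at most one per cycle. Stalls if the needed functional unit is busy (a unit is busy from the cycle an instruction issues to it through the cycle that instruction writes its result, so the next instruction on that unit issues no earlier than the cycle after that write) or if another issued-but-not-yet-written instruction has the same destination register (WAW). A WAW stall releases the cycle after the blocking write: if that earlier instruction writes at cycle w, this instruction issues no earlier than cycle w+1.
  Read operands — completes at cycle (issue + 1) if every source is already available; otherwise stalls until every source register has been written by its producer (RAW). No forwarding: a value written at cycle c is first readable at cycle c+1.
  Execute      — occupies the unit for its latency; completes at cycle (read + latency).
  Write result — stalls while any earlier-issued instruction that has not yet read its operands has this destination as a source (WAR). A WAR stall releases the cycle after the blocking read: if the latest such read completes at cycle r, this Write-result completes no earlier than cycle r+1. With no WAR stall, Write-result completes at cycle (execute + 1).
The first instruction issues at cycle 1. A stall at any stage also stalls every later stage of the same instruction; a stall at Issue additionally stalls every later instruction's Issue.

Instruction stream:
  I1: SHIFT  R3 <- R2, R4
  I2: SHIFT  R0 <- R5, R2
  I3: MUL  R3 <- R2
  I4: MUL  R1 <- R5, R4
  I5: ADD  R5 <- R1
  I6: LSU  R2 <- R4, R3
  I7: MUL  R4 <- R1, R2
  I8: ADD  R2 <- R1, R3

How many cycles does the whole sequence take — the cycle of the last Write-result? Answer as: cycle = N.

cycle = 32

I1: IS=1 RO=2 EX=3 WR=4
I2: IS=5 RO=6 EX=7 WR=8  [struct: SHIFT busy until I1 writes@4]
I3: IS=6 RO=7 EX=13 WR=14
I4: IS=15 RO=16 EX=22 WR=23  [struct: MUL busy until I3 writes@14]
I5: IS=16 RO=24 EX=26 WR=27  [RAW R1: wait I4 write@23]
I6: IS=17 RO=18 EX=19 WR=20
I7: IS=24 RO=25 EX=31 WR=32  [struct: MUL busy until I4 writes@23]
I8: IS=28 RO=29 EX=31 WR=32  [struct: ADD busy until I5 writes@27]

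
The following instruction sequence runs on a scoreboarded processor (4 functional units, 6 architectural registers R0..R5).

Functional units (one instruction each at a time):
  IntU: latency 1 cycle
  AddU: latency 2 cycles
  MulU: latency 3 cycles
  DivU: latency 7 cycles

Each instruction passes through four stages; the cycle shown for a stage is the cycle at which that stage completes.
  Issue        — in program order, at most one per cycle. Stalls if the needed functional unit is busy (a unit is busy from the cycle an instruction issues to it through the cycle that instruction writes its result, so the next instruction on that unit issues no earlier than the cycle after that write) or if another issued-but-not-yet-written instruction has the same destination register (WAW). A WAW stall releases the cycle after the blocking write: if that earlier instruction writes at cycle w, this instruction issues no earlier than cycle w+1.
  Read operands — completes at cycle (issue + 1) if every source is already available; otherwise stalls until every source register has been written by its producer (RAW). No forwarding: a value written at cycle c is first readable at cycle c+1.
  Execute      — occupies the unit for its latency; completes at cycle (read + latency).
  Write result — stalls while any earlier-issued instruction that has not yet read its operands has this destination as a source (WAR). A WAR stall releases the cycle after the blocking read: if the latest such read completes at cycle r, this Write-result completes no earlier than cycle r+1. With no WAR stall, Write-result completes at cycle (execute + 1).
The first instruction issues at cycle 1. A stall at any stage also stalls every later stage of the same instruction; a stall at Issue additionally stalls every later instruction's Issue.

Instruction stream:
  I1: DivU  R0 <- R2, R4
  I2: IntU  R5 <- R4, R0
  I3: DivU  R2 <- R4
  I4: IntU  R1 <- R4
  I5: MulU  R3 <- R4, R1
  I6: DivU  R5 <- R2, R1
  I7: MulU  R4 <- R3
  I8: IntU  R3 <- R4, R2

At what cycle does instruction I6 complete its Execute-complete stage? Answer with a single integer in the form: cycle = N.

cycle = 29

t=1  issue I1 (DivU)
t=2  I1 read-ops, issue I2 (IntU)
t=9  I1 finished on DivU
t=10  I1→R0
t=11  I2 read-ops, issue I3 (DivU)
t=12  I2 finished on IntU, I3 read-ops
t=13  I2→R5
t=14  issue I4 (IntU)
t=15  I4 read-ops, issue I5 (MulU)
t=16  I4 finished on IntU
t=17  I4→R1
t=18  I5 read-ops
t=19  I3 finished on DivU
t=20  I3→R2
t=21  I5 finished on MulU, issue I6 (DivU)
t=22  I5→R3, I6 read-ops
t=23  issue I7 (MulU)
t=24  I7 read-ops, issue I8 (IntU)
t=27  I7 finished on MulU
t=28  I7→R4
t=29  I6 finished on DivU, I8 read-ops
t=30  I6→R5, I8 finished on IntU
t=31  I8→R3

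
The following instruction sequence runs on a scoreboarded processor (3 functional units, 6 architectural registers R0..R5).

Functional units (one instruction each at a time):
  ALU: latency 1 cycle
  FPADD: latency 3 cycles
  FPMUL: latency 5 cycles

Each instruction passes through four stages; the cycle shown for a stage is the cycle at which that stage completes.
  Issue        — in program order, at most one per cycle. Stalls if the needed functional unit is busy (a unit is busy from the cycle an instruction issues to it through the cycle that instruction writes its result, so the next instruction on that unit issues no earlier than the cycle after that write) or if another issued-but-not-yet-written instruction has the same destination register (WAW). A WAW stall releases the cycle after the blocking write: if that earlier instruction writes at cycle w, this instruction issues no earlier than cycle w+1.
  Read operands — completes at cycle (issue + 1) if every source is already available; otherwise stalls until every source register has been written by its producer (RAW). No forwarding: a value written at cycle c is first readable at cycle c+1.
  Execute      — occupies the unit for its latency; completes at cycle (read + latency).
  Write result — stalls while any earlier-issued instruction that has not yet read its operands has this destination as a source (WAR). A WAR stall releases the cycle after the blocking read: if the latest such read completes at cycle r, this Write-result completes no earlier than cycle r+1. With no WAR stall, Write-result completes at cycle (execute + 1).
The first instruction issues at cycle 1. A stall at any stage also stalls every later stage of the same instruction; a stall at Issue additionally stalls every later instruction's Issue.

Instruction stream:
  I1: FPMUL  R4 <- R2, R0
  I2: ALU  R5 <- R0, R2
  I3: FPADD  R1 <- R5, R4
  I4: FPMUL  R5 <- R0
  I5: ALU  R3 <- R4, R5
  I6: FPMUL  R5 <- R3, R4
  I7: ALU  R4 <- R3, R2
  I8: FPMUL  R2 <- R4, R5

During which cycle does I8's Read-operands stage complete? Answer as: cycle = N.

I1: IS=1 RO=2 EX=7 WR=8
I2: IS=2 RO=3 EX=4 WR=5
I3: IS=3 RO=9 EX=12 WR=13  [RAW R4: wait I1 write@8]
I4: IS=9 RO=10 EX=15 WR=16  [struct: FPMUL busy until I1 writes@8]
I5: IS=10 RO=17 EX=18 WR=19  [RAW R5: wait I4 write@16]
I6: IS=17 RO=20 EX=25 WR=26  [struct: FPMUL busy until I4 writes@16; RAW R3: wait I5 write@19]
I7: IS=20 RO=21 EX=22 WR=23  [struct: ALU busy until I5 writes@19]
I8: IS=27 RO=28 EX=33 WR=34  [struct: FPMUL busy until I6 writes@26]

cycle = 28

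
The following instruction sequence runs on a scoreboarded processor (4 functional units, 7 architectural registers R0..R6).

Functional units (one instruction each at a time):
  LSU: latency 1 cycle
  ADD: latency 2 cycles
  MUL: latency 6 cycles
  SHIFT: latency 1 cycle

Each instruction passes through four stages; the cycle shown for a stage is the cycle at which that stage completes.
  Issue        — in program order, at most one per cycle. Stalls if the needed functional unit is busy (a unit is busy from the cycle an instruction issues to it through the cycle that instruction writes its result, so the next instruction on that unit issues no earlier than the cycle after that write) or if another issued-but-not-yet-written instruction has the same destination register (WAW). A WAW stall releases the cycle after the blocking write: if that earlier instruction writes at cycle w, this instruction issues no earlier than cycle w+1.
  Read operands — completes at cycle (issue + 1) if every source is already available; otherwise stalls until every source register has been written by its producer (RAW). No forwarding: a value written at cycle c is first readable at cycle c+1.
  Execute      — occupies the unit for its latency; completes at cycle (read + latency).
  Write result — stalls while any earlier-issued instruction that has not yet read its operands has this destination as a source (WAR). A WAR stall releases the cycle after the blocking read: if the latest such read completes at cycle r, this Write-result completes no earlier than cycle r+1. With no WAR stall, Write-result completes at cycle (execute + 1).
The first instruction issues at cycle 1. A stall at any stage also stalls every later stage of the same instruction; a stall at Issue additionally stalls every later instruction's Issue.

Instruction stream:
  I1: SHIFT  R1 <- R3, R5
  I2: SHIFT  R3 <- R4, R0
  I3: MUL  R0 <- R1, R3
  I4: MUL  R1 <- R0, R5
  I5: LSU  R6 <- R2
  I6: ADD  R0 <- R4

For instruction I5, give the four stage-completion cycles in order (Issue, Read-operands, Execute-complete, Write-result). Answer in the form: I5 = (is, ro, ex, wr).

I5 = (18, 19, 20, 21)

cycle 1: I1 dispatched to SHIFT
cycle 2: I1 operands ready
cycle 3: I1 complete
cycle 4: R1←I1
cycle 5: I2 dispatched to SHIFT
cycle 6: I2 operands ready | I3 dispatched to MUL
cycle 7: I2 complete
cycle 8: R3←I2
cycle 9: I3 operands ready
cycle 15: I3 complete
cycle 16: R0←I3
cycle 17: I4 dispatched to MUL
cycle 18: I4 operands ready | I5 dispatched to LSU
cycle 19: I5 operands ready | I6 dispatched to ADD
cycle 20: I5 complete | I6 operands ready
cycle 21: R6←I5
cycle 22: I6 complete
cycle 23: R0←I6
cycle 24: I4 complete
cycle 25: R1←I4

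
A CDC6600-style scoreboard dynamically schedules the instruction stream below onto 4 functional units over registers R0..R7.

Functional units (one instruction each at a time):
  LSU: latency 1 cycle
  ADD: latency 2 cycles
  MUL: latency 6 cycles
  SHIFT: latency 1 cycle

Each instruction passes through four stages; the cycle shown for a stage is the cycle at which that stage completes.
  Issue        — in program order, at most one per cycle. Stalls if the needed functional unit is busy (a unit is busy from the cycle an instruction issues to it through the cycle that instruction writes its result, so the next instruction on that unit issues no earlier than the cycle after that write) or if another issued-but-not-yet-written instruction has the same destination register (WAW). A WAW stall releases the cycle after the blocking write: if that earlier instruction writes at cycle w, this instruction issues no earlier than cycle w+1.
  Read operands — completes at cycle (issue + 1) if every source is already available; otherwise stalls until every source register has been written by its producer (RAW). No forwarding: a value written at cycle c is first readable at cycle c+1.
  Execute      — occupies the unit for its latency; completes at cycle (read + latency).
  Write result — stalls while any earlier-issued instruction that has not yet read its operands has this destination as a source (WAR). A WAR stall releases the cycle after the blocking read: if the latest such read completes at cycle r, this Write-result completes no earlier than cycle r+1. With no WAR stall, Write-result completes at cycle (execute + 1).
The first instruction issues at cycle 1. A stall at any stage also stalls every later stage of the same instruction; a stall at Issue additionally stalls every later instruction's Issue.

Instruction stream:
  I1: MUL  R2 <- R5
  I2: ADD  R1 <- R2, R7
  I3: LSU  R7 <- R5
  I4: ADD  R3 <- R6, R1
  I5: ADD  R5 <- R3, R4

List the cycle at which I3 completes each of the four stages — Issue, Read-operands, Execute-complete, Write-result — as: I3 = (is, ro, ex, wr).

I3 = (3, 4, 5, 11)

t=1  I1→MUL
t=2  I1 RO · I2→ADD
t=3  I3→LSU
t=4  I3 RO
t=5  I3 EX
t=8  I1 EX
t=9  I1 WR R2
t=10  I2 RO
t=11  I3 WR R7
t=12  I2 EX
t=13  I2 WR R1
t=14  I4→ADD
t=15  I4 RO
t=17  I4 EX
t=18  I4 WR R3
t=19  I5→ADD
t=20  I5 RO
t=22  I5 EX
t=23  I5 WR R5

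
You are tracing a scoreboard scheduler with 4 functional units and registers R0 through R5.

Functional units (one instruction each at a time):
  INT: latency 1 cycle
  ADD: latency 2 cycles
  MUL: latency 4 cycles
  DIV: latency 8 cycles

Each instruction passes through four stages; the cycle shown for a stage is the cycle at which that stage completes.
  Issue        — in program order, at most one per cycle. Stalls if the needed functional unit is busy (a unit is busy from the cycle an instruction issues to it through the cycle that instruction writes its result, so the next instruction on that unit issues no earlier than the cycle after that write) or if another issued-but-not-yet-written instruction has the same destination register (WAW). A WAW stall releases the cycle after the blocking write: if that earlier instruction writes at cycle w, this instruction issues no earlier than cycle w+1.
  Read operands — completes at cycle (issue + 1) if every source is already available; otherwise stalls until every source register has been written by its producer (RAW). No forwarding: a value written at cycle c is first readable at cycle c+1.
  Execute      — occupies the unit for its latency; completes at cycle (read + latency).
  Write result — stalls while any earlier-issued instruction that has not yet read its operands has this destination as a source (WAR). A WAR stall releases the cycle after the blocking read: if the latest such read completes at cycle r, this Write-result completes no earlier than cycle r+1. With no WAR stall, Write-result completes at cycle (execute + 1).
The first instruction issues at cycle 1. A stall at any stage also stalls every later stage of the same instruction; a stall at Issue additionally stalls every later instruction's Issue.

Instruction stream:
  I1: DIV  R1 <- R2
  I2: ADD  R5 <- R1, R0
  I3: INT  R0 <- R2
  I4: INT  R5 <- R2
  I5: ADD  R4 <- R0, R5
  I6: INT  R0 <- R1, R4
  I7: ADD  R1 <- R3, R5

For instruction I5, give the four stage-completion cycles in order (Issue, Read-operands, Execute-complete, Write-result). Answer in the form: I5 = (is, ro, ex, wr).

c1: issue I1 (DIV)
c2: I1 read-ops · issue I2 (ADD)
c3: issue I3 (INT)
c4: I3 read-ops
c5: I3 finished on INT
c10: I1 finished on DIV
c11: I1→R1
c12: I2 read-ops
c13: I3→R0
c14: I2 finished on ADD
c15: I2→R5
c16: issue I4 (INT)
c17: I4 read-ops · issue I5 (ADD)
c18: I4 finished on INT
c19: I4→R5
c20: I5 read-ops · issue I6 (INT)
c22: I5 finished on ADD
c23: I5→R4
c24: I6 read-ops · issue I7 (ADD)
c25: I6 finished on INT · I7 read-ops
c26: I6→R0
c27: I7 finished on ADD
c28: I7→R1

I5 = (17, 20, 22, 23)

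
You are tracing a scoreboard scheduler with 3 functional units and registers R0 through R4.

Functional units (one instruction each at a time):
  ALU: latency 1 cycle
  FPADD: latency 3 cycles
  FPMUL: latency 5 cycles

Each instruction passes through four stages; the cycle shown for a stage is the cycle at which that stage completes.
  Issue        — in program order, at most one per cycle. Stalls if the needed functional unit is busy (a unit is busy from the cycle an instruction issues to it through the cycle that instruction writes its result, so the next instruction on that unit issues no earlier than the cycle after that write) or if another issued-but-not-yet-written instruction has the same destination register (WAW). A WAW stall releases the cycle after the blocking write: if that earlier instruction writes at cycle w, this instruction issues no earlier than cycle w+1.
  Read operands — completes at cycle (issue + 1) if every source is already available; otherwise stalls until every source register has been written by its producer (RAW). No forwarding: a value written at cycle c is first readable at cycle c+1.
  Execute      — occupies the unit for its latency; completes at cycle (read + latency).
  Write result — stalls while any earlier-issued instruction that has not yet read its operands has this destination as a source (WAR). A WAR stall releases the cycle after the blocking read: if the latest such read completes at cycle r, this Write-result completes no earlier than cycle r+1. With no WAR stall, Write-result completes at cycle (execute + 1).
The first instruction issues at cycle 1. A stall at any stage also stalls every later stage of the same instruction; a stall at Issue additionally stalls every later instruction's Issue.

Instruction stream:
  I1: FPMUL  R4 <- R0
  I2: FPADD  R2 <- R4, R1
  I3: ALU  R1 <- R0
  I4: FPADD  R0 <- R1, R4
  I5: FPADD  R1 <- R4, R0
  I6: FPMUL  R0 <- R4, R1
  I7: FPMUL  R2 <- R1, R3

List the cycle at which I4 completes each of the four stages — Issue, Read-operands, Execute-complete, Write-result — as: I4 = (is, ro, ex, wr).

I4 = (14, 15, 18, 19)

I1  is:1  ro:2  ex:7  wr:8
I2  is:2  ro:9  ex:12  wr:13  — RAW R4: wait I1 write@8
I3  is:3  ro:4  ex:5  wr:10  — WAR R1: wait I2 read@9
I4  is:14  ro:15  ex:18  wr:19  — struct: FPADD busy until I2 writes@13
I5  is:20  ro:21  ex:24  wr:25  — struct: FPADD busy until I4 writes@19
I6  is:21  ro:26  ex:31  wr:32  — RAW R1: wait I5 write@25
I7  is:33  ro:34  ex:39  wr:40  — struct: FPMUL busy until I6 writes@32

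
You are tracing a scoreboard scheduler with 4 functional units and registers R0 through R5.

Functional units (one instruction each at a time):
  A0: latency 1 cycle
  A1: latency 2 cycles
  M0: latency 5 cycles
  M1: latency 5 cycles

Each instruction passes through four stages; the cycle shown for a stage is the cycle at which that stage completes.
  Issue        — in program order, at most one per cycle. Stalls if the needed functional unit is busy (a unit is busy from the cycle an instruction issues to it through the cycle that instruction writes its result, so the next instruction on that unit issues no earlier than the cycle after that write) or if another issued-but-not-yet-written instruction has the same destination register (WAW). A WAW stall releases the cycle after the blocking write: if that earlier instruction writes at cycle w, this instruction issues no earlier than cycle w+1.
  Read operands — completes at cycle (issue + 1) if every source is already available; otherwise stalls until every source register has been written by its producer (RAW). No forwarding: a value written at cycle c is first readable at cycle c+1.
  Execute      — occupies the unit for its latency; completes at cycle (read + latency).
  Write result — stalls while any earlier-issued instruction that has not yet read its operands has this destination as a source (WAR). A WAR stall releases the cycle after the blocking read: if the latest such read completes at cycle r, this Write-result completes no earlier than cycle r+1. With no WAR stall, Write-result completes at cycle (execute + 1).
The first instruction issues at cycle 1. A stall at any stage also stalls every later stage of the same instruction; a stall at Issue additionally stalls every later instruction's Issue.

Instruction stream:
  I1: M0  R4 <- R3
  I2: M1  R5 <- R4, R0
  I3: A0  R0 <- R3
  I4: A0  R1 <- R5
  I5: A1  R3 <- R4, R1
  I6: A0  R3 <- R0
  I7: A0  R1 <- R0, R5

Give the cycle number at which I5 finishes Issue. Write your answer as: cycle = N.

I1  is:1  ro:2  ex:7  wr:8
I2  is:2  ro:9  ex:14  wr:15  — RAW R4: wait I1 write@8
I3  is:3  ro:4  ex:5  wr:10  — WAR R0: wait I2 read@9
I4  is:11  ro:16  ex:17  wr:18  — struct: A0 busy until I3 writes@10, RAW R5: wait I2 write@15
I5  is:12  ro:19  ex:21  wr:22  — RAW R1: wait I4 write@18
I6  is:23  ro:24  ex:25  wr:26  — WAW R3: wait I5 write@22
I7  is:27  ro:28  ex:29  wr:30  — struct: A0 busy until I6 writes@26

cycle = 12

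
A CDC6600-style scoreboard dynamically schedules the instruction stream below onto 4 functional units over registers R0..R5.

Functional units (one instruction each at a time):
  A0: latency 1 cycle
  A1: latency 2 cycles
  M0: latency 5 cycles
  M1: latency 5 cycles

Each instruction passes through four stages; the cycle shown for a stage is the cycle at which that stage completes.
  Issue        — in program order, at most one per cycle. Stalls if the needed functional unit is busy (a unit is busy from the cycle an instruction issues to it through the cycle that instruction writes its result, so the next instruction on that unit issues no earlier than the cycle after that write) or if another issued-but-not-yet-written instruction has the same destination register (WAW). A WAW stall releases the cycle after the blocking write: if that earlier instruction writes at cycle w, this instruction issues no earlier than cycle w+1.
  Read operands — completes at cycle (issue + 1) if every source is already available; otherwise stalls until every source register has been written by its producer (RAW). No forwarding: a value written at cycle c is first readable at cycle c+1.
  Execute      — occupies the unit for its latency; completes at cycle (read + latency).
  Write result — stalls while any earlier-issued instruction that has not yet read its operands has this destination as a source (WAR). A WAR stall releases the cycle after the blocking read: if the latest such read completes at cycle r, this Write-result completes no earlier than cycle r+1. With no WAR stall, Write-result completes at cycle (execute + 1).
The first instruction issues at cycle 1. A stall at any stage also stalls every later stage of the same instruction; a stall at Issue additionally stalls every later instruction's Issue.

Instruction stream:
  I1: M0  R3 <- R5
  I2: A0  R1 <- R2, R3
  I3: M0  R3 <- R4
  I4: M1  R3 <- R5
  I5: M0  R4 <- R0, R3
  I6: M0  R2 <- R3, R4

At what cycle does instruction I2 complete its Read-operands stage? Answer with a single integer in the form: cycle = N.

cycle = 9

cycle 1: I1 issues→M0
cycle 2: I1 reads · I2 issues→A0
cycle 7: I1 exec-done
cycle 8: I1 writes R3
cycle 9: I2 reads · I3 issues→M0
cycle 10: I2 exec-done · I3 reads
cycle 11: I2 writes R1
cycle 15: I3 exec-done
cycle 16: I3 writes R3
cycle 17: I4 issues→M1
cycle 18: I4 reads · I5 issues→M0
cycle 23: I4 exec-done
cycle 24: I4 writes R3
cycle 25: I5 reads
cycle 30: I5 exec-done
cycle 31: I5 writes R4
cycle 32: I6 issues→M0
cycle 33: I6 reads
cycle 38: I6 exec-done
cycle 39: I6 writes R2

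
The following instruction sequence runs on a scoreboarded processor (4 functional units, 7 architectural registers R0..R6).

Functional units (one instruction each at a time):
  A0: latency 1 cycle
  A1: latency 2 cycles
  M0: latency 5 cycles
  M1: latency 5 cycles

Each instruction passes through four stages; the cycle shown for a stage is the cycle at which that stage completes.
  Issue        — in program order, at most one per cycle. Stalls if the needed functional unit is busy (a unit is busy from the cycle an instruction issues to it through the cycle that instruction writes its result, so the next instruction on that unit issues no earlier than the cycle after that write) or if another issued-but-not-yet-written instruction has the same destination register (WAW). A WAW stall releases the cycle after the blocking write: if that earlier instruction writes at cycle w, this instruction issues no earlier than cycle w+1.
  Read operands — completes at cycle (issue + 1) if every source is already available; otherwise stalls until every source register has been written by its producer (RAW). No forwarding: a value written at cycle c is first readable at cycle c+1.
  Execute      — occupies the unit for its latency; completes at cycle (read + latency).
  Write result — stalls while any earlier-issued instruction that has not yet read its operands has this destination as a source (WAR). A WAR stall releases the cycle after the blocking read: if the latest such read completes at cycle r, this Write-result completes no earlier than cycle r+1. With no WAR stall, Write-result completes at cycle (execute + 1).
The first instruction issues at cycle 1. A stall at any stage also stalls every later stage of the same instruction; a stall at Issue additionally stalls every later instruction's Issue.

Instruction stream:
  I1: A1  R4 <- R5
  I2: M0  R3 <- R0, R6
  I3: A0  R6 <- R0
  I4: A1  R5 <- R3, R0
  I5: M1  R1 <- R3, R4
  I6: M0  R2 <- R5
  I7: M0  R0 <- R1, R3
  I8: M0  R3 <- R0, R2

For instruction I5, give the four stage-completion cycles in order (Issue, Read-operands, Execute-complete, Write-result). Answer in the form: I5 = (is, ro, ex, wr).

I5 = (7, 10, 15, 16)

[1] I1 issues→A1
[2] I1 reads · I2 issues→M0
[3] I2 reads · I3 issues→A0
[4] I1 exec-done · I3 reads
[5] I1 writes R4 · I3 exec-done
[6] I3 writes R6 · I4 issues→A1
[7] I5 issues→M1
[8] I2 exec-done
[9] I2 writes R3
[10] I4 reads · I5 reads · I6 issues→M0
[12] I4 exec-done
[13] I4 writes R5
[14] I6 reads
[15] I5 exec-done
[16] I5 writes R1
[19] I6 exec-done
[20] I6 writes R2
[21] I7 issues→M0
[22] I7 reads
[27] I7 exec-done
[28] I7 writes R0
[29] I8 issues→M0
[30] I8 reads
[35] I8 exec-done
[36] I8 writes R3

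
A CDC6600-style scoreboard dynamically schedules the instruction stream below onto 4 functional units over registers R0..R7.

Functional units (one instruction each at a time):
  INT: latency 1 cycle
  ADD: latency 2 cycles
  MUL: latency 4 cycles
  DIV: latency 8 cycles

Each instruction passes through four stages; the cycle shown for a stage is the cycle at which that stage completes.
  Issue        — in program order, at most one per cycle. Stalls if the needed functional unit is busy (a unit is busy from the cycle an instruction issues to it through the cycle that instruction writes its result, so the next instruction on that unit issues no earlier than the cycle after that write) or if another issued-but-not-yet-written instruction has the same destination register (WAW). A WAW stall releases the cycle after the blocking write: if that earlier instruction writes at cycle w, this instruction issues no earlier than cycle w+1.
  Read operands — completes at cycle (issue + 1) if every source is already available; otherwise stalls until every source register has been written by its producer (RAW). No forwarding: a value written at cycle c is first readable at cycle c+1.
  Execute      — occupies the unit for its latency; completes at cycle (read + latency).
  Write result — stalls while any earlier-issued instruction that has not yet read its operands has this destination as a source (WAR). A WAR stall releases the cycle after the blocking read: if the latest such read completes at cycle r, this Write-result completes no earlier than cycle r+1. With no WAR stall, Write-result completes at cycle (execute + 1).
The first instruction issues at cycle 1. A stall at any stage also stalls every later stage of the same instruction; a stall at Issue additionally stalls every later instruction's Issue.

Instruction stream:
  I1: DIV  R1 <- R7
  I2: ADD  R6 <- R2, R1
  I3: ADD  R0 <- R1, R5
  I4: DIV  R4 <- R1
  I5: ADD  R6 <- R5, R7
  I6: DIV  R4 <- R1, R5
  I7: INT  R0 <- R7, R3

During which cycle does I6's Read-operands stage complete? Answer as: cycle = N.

[1] I1 dispatched to DIV
[2] I1 operands ready; I2 dispatched to ADD
[10] I1 complete
[11] R1←I1
[12] I2 operands ready
[14] I2 complete
[15] R6←I2
[16] I3 dispatched to ADD
[17] I3 operands ready; I4 dispatched to DIV
[18] I4 operands ready
[19] I3 complete
[20] R0←I3
[21] I5 dispatched to ADD
[22] I5 operands ready
[24] I5 complete
[25] R6←I5
[26] I4 complete
[27] R4←I4
[28] I6 dispatched to DIV
[29] I6 operands ready; I7 dispatched to INT
[30] I7 operands ready
[31] I7 complete
[32] R0←I7
[37] I6 complete
[38] R4←I6

cycle = 29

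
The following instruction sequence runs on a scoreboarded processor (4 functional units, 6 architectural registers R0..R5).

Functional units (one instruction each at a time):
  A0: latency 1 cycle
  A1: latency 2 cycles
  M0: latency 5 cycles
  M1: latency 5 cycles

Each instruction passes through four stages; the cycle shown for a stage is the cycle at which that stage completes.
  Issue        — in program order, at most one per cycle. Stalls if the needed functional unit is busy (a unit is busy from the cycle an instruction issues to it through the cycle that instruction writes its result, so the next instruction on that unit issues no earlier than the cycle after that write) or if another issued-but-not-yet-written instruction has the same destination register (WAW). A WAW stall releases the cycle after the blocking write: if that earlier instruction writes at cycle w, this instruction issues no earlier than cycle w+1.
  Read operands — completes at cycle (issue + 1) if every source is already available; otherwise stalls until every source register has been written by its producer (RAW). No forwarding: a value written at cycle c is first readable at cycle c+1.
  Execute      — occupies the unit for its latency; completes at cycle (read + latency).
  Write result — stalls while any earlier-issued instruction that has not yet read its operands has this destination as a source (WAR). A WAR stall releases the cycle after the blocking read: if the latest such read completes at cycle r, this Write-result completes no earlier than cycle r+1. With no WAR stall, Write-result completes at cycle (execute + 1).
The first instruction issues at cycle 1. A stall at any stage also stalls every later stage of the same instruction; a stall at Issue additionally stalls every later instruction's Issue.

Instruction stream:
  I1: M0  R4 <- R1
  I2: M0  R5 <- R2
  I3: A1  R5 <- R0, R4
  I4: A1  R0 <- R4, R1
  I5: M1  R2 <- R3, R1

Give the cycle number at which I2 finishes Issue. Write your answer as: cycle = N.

I1: IS=1 RO=2 EX=7 WR=8
I2: IS=9 RO=10 EX=15 WR=16  [struct: M0 busy until I1 writes@8]
I3: IS=17 RO=18 EX=20 WR=21  [WAW R5: wait I2 write@16]
I4: IS=22 RO=23 EX=25 WR=26  [struct: A1 busy until I3 writes@21]
I5: IS=23 RO=24 EX=29 WR=30

cycle = 9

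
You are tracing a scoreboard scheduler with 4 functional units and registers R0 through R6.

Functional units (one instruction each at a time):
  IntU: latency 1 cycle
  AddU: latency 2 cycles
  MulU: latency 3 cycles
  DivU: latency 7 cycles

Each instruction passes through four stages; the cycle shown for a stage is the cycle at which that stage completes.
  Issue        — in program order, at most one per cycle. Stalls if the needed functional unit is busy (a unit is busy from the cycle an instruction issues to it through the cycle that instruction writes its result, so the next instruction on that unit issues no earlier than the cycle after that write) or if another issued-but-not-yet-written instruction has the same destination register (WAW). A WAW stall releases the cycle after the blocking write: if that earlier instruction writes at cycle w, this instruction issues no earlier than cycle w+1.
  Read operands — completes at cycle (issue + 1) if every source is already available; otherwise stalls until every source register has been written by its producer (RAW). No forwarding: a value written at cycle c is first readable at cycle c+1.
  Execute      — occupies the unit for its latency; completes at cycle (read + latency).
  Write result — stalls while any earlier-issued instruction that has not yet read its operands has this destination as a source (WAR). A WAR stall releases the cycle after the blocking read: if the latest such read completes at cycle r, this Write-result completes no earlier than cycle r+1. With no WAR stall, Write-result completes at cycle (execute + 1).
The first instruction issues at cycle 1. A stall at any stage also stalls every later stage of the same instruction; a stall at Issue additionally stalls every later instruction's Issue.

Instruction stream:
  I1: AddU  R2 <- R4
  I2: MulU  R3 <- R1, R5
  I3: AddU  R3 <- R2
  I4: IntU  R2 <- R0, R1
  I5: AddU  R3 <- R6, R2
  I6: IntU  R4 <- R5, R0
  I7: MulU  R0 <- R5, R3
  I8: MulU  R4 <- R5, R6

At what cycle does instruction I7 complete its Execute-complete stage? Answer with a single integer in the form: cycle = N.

cycle = 21

  I1 | 1 | 2 | 4 | 5
  I2 | 2 | 3 | 6 | 7
  I3 | 8 | 9 | 11 | 12   WAW R3: wait I2 write@7
  I4 | 9 | 10 | 11 | 12
  I5 | 13 | 14 | 16 | 17   struct: AddU busy until I3 writes@12
  I6 | 14 | 15 | 16 | 17
  I7 | 15 | 18 | 21 | 22   RAW R3: wait I5 write@17
  I8 | 23 | 24 | 27 | 28   struct: MulU busy until I7 writes@22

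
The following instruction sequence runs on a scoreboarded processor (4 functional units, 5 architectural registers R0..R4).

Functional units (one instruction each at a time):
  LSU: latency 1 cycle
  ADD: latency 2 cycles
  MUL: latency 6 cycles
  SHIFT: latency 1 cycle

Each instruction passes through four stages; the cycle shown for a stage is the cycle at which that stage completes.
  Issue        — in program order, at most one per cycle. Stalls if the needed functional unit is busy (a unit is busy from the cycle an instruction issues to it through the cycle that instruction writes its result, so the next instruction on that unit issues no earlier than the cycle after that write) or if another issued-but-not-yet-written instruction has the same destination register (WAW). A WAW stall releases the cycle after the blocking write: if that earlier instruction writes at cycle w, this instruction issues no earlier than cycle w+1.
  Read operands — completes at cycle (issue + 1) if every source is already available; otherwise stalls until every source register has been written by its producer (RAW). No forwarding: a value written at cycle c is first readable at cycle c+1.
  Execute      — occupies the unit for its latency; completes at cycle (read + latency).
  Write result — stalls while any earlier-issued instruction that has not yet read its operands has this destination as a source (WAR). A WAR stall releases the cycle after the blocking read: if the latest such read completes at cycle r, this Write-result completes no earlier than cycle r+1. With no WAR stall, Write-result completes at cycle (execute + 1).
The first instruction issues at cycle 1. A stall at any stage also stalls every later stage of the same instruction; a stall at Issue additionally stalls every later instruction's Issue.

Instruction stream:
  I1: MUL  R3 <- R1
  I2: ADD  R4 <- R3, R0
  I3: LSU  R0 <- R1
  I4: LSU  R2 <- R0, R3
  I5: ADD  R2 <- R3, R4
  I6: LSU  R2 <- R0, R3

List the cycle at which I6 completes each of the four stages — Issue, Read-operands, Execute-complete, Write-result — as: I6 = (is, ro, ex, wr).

c1: I1→MUL
c2: I1 RO; I2→ADD
c3: I3→LSU
c4: I3 RO
c5: I3 EX
c8: I1 EX
c9: I1 WR R3
c10: I2 RO
c11: I3 WR R0
c12: I2 EX; I4→LSU
c13: I2 WR R4; I4 RO
c14: I4 EX
c15: I4 WR R2
c16: I5→ADD
c17: I5 RO
c19: I5 EX
c20: I5 WR R2
c21: I6→LSU
c22: I6 RO
c23: I6 EX
c24: I6 WR R2

I6 = (21, 22, 23, 24)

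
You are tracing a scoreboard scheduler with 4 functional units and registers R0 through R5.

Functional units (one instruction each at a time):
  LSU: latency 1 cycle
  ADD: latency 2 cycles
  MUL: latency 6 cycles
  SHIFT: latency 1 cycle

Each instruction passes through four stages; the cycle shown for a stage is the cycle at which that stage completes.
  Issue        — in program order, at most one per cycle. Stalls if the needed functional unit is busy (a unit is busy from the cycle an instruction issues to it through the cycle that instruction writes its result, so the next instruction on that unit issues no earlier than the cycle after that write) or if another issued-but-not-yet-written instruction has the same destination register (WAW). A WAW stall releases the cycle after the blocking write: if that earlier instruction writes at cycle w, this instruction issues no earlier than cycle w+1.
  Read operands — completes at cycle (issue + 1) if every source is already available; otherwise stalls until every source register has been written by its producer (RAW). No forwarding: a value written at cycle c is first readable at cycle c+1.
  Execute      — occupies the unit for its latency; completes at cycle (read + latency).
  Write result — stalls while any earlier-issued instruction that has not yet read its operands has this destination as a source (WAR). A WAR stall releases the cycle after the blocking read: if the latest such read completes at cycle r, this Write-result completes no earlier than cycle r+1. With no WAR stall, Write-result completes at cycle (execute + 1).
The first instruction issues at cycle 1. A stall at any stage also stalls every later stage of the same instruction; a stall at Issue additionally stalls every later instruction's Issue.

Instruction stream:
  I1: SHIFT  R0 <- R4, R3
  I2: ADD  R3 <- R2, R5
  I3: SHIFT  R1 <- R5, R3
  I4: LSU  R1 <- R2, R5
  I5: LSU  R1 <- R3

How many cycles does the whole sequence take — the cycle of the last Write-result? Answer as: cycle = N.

cycle = 17

cycle 1: I1→SHIFT
cycle 2: I1 RO, I2→ADD
cycle 3: I1 EX, I2 RO
cycle 4: I1 WR R0
cycle 5: I2 EX, I3→SHIFT
cycle 6: I2 WR R3
cycle 7: I3 RO
cycle 8: I3 EX
cycle 9: I3 WR R1
cycle 10: I4→LSU
cycle 11: I4 RO
cycle 12: I4 EX
cycle 13: I4 WR R1
cycle 14: I5→LSU
cycle 15: I5 RO
cycle 16: I5 EX
cycle 17: I5 WR R1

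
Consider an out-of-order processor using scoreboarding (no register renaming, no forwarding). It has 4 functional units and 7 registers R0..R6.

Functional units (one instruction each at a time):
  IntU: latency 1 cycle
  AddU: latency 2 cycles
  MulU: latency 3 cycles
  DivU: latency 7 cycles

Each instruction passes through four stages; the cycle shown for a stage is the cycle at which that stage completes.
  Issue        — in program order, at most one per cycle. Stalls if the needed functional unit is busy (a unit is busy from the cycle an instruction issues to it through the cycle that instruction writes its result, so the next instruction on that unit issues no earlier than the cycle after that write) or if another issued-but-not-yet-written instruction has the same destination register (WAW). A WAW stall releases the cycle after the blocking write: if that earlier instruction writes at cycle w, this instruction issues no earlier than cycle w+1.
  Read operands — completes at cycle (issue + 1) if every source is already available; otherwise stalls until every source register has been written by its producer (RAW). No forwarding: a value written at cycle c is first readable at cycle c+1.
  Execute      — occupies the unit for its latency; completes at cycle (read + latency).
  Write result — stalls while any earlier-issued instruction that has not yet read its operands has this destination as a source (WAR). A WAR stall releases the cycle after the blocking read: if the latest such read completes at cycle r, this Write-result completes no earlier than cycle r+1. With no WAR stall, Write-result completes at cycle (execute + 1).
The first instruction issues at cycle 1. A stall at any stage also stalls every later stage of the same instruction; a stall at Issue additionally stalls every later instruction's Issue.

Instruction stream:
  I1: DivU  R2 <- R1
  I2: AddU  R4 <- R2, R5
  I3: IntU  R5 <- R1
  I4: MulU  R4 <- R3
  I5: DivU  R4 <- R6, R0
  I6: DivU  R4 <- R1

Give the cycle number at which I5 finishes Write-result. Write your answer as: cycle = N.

cycle = 30

cycle 1: I1→DivU
cycle 2: I1 RO · I2→AddU
cycle 3: I3→IntU
cycle 4: I3 RO
cycle 5: I3 EX
cycle 9: I1 EX
cycle 10: I1 WR R2
cycle 11: I2 RO
cycle 12: I3 WR R5
cycle 13: I2 EX
cycle 14: I2 WR R4
cycle 15: I4→MulU
cycle 16: I4 RO
cycle 19: I4 EX
cycle 20: I4 WR R4
cycle 21: I5→DivU
cycle 22: I5 RO
cycle 29: I5 EX
cycle 30: I5 WR R4
cycle 31: I6→DivU
cycle 32: I6 RO
cycle 39: I6 EX
cycle 40: I6 WR R4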